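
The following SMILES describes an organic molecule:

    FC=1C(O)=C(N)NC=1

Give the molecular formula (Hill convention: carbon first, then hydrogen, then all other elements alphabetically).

Walk through each heavy atom and fill implicit hydrogens from standard valence (C 4, N 3, O 2, S 2, halogen 1):
  atom 1: F (halogen, monovalent) → 0 H
  atom 2: C, bond orders sum to 4 (valence 4) → 0 H
  atom 3: C, bond orders sum to 4 (valence 4) → 0 H
  atom 4: O, bond orders sum to 1 (valence 2) → 1 H
  atom 5: C, bond orders sum to 4 (valence 4) → 0 H
  atom 6: N, bond orders sum to 1 (valence 3) → 2 H
  atom 7: N, bond orders sum to 2 (valence 3) → 1 H
  atom 8: C, bond orders sum to 3 (valence 4) → 1 H
Totals → C:4, H:5, F:1, N:2, O:1.

C4H5FN2O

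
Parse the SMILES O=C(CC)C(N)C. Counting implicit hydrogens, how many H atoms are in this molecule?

11

Walk through each heavy atom and fill implicit hydrogens from standard valence (C 4, N 3, O 2, S 2, halogen 1):
  atom 1: O, bond orders sum to 2 (valence 2) → 0 H
  atom 2: C, bond orders sum to 4 (valence 4) → 0 H
  atom 3: C, bond orders sum to 2 (valence 4) → 2 H
  atom 4: C, bond orders sum to 1 (valence 4) → 3 H
  atom 5: C, bond orders sum to 3 (valence 4) → 1 H
  atom 6: N, bond orders sum to 1 (valence 3) → 2 H
  atom 7: C, bond orders sum to 1 (valence 4) → 3 H
Total hydrogens: 11.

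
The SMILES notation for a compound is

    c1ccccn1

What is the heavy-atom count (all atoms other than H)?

Every atom symbol written in the SMILES (organic subset) is one heavy atom; implicit H are not written.
Heavy atoms by element → C:5, N:1.
Total: 6.

6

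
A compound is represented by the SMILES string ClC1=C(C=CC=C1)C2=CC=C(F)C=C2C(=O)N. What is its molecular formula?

Walk through each heavy atom and fill implicit hydrogens from standard valence (C 4, N 3, O 2, S 2, halogen 1):
  atom 1: Cl (halogen, monovalent) → 0 H
  atom 2: C, bond orders sum to 4 (valence 4) → 0 H
  atom 3: C, bond orders sum to 4 (valence 4) → 0 H
  atom 4: C, bond orders sum to 3 (valence 4) → 1 H
  atom 5: C, bond orders sum to 3 (valence 4) → 1 H
  atom 6: C, bond orders sum to 3 (valence 4) → 1 H
  atom 7: C, bond orders sum to 3 (valence 4) → 1 H
  atom 8: C, bond orders sum to 4 (valence 4) → 0 H
  atom 9: C, bond orders sum to 3 (valence 4) → 1 H
  atom 10: C, bond orders sum to 3 (valence 4) → 1 H
  atom 11: C, bond orders sum to 4 (valence 4) → 0 H
  atom 12: F (halogen, monovalent) → 0 H
  atom 13: C, bond orders sum to 3 (valence 4) → 1 H
  atom 14: C, bond orders sum to 4 (valence 4) → 0 H
  atom 15: C, bond orders sum to 4 (valence 4) → 0 H
  atom 16: O, bond orders sum to 2 (valence 2) → 0 H
  atom 17: N, bond orders sum to 1 (valence 3) → 2 H
Totals → C:13, H:9, Cl:1, F:1, N:1, O:1.

C13H9ClFNO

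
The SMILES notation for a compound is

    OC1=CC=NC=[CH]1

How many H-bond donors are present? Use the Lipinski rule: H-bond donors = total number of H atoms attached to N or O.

1

Donors: find every N or O and count the H atoms it carries.
  atom 1 (O): bond orders sum to 1 → 1 H
  atom 5 (N): bond orders sum to 3 → 0 H
Lipinski HBD = 1.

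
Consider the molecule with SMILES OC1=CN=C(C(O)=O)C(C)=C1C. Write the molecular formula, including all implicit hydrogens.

Walk through each heavy atom and fill implicit hydrogens from standard valence (C 4, N 3, O 2, S 2, halogen 1):
  atom 1: O, bond orders sum to 1 (valence 2) → 1 H
  atom 2: C, bond orders sum to 4 (valence 4) → 0 H
  atom 3: C, bond orders sum to 3 (valence 4) → 1 H
  atom 4: N, bond orders sum to 3 (valence 3) → 0 H
  atom 5: C, bond orders sum to 4 (valence 4) → 0 H
  atom 6: C, bond orders sum to 4 (valence 4) → 0 H
  atom 7: O, bond orders sum to 1 (valence 2) → 1 H
  atom 8: O, bond orders sum to 2 (valence 2) → 0 H
  atom 9: C, bond orders sum to 4 (valence 4) → 0 H
  atom 10: C, bond orders sum to 1 (valence 4) → 3 H
  atom 11: C, bond orders sum to 4 (valence 4) → 0 H
  atom 12: C, bond orders sum to 1 (valence 4) → 3 H
Totals → C:8, H:9, N:1, O:3.

C8H9NO3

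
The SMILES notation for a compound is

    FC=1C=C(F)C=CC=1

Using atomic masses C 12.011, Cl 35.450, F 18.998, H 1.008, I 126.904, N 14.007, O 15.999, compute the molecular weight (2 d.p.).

First, the molecular formula is C6H4F2 (counting implicit H from valence).
  C: 6 × 12.011 = 72.066
  F: 2 × 18.998 = 37.996
  H: 4 × 1.008 = 4.032
Sum: 6×12.011 + 2×18.998 + 4×1.008 = 114.094 → 114.09 g/mol.

114.09 g/mol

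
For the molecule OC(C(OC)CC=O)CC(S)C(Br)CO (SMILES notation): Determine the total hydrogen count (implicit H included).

17

Walk through each heavy atom and fill implicit hydrogens from standard valence (C 4, N 3, O 2, S 2, halogen 1):
  atom 1: O, bond orders sum to 1 (valence 2) → 1 H
  atom 2: C, bond orders sum to 3 (valence 4) → 1 H
  atom 3: C, bond orders sum to 3 (valence 4) → 1 H
  atom 4: O, bond orders sum to 2 (valence 2) → 0 H
  atom 5: C, bond orders sum to 1 (valence 4) → 3 H
  atom 6: C, bond orders sum to 2 (valence 4) → 2 H
  atom 7: C, bond orders sum to 3 (valence 4) → 1 H
  atom 8: O, bond orders sum to 2 (valence 2) → 0 H
  atom 9: C, bond orders sum to 2 (valence 4) → 2 H
  atom 10: C, bond orders sum to 3 (valence 4) → 1 H
  atom 11: S, bond orders sum to 1 (valence 2) → 1 H
  atom 12: C, bond orders sum to 3 (valence 4) → 1 H
  atom 13: Br (halogen, monovalent) → 0 H
  atom 14: C, bond orders sum to 2 (valence 4) → 2 H
  atom 15: O, bond orders sum to 1 (valence 2) → 1 H
Total hydrogens: 17.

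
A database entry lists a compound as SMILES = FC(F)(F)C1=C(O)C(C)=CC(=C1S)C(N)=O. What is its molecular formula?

C9H8F3NO2S

Walk through each heavy atom and fill implicit hydrogens from standard valence (C 4, N 3, O 2, S 2, halogen 1):
  atom 1: F (halogen, monovalent) → 0 H
  atom 2: C, bond orders sum to 4 (valence 4) → 0 H
  atom 3: F (halogen, monovalent) → 0 H
  atom 4: F (halogen, monovalent) → 0 H
  atom 5: C, bond orders sum to 4 (valence 4) → 0 H
  atom 6: C, bond orders sum to 4 (valence 4) → 0 H
  atom 7: O, bond orders sum to 1 (valence 2) → 1 H
  atom 8: C, bond orders sum to 4 (valence 4) → 0 H
  atom 9: C, bond orders sum to 1 (valence 4) → 3 H
  atom 10: C, bond orders sum to 3 (valence 4) → 1 H
  atom 11: C, bond orders sum to 4 (valence 4) → 0 H
  atom 12: C, bond orders sum to 4 (valence 4) → 0 H
  atom 13: S, bond orders sum to 1 (valence 2) → 1 H
  atom 14: C, bond orders sum to 4 (valence 4) → 0 H
  atom 15: N, bond orders sum to 1 (valence 3) → 2 H
  atom 16: O, bond orders sum to 2 (valence 2) → 0 H
Totals → C:9, H:8, F:3, N:1, O:2, S:1.
In Hill order: C9H8F3NO2S.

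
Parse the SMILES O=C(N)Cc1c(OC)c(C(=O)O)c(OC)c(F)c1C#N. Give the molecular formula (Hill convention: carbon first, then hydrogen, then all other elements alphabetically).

Walk through each heavy atom and fill implicit hydrogens from standard valence (C 4, N 3, O 2, S 2, halogen 1); for lowercase aromatic atoms, an aromatic c carries 1 H when it has two neighbours and 0 H with three, and aromatic n carries 0 H:
  atom 1: O, bond orders sum to 2 (valence 2) → 0 H
  atom 2: C, bond orders sum to 4 (valence 4) → 0 H
  atom 3: N, bond orders sum to 1 (valence 3) → 2 H
  atom 4: C, bond orders sum to 2 (valence 4) → 2 H
  atom 5: aromatic c, 3 neighbours → 0 H
  atom 6: aromatic c, 3 neighbours → 0 H
  atom 7: O, bond orders sum to 2 (valence 2) → 0 H
  atom 8: C, bond orders sum to 1 (valence 4) → 3 H
  atom 9: aromatic c, 3 neighbours → 0 H
  atom 10: C, bond orders sum to 4 (valence 4) → 0 H
  atom 11: O, bond orders sum to 2 (valence 2) → 0 H
  atom 12: O, bond orders sum to 1 (valence 2) → 1 H
  atom 13: aromatic c, 3 neighbours → 0 H
  atom 14: O, bond orders sum to 2 (valence 2) → 0 H
  atom 15: C, bond orders sum to 1 (valence 4) → 3 H
  atom 16: aromatic c, 3 neighbours → 0 H
  atom 17: F (halogen, monovalent) → 0 H
  atom 18: aromatic c, 3 neighbours → 0 H
  atom 19: C, bond orders sum to 4 (valence 4) → 0 H
  atom 20: N, bond orders sum to 3 (valence 3) → 0 H
Totals → C:12, H:11, F:1, N:2, O:5.

C12H11FN2O5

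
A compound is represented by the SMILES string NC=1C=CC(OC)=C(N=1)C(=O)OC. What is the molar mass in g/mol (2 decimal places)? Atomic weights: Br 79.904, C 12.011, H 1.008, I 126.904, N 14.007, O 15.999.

First, the molecular formula is C8H10N2O3 (counting implicit H from valence).
  C: 8 × 12.011 = 96.088
  H: 10 × 1.008 = 10.080
  N: 2 × 14.007 = 28.014
  O: 3 × 15.999 = 47.997
Sum: 8×12.011 + 10×1.008 + 2×14.007 + 3×15.999 = 182.179 → 182.18 g/mol.

182.18 g/mol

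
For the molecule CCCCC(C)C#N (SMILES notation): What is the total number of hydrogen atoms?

13

Walk through each heavy atom and fill implicit hydrogens from standard valence (C 4, N 3, O 2, S 2, halogen 1):
  atom 1: C, bond orders sum to 1 (valence 4) → 3 H
  atom 2: C, bond orders sum to 2 (valence 4) → 2 H
  atom 3: C, bond orders sum to 2 (valence 4) → 2 H
  atom 4: C, bond orders sum to 2 (valence 4) → 2 H
  atom 5: C, bond orders sum to 3 (valence 4) → 1 H
  atom 6: C, bond orders sum to 1 (valence 4) → 3 H
  atom 7: C, bond orders sum to 4 (valence 4) → 0 H
  atom 8: N, bond orders sum to 3 (valence 3) → 0 H
Total hydrogens: 13.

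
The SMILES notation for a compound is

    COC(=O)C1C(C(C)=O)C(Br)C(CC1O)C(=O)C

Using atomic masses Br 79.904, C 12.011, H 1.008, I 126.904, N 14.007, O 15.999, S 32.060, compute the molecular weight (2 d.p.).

321.17 g/mol

First, the molecular formula is C12H17BrO5 (counting implicit H from valence).
  Br: 1 × 79.904 = 79.904
  C: 12 × 12.011 = 144.132
  H: 17 × 1.008 = 17.136
  O: 5 × 15.999 = 79.995
Sum: 1×79.904 + 12×12.011 + 17×1.008 + 5×15.999 = 321.167 → 321.17 g/mol.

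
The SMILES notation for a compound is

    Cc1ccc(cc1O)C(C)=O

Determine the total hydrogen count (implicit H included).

10

Walk through each heavy atom and fill implicit hydrogens from standard valence (C 4, N 3, O 2, S 2, halogen 1); for lowercase aromatic atoms, an aromatic c carries 1 H when it has two neighbours and 0 H with three, and aromatic n carries 0 H:
  atom 1: C, bond orders sum to 1 (valence 4) → 3 H
  atom 2: aromatic c, 3 neighbours → 0 H
  atom 3: aromatic c, 2 neighbours → 1 H
  atom 4: aromatic c, 2 neighbours → 1 H
  atom 5: aromatic c, 3 neighbours → 0 H
  atom 6: aromatic c, 2 neighbours → 1 H
  atom 7: aromatic c, 3 neighbours → 0 H
  atom 8: O, bond orders sum to 1 (valence 2) → 1 H
  atom 9: C, bond orders sum to 4 (valence 4) → 0 H
  atom 10: C, bond orders sum to 1 (valence 4) → 3 H
  atom 11: O, bond orders sum to 2 (valence 2) → 0 H
Total hydrogens: 10.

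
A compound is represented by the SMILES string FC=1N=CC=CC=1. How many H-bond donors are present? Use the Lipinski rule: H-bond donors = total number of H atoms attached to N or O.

Donors: find every N or O and count the H atoms it carries.
  atom 3 (N): bond orders sum to 3 → 0 H
Lipinski HBD = 0.

0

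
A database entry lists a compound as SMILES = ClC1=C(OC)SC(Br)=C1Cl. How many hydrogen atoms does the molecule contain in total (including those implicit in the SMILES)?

Walk through each heavy atom and fill implicit hydrogens from standard valence (C 4, N 3, O 2, S 2, halogen 1):
  atom 1: Cl (halogen, monovalent) → 0 H
  atom 2: C, bond orders sum to 4 (valence 4) → 0 H
  atom 3: C, bond orders sum to 4 (valence 4) → 0 H
  atom 4: O, bond orders sum to 2 (valence 2) → 0 H
  atom 5: C, bond orders sum to 1 (valence 4) → 3 H
  atom 6: S, bond orders sum to 2 (valence 2) → 0 H
  atom 7: C, bond orders sum to 4 (valence 4) → 0 H
  atom 8: Br (halogen, monovalent) → 0 H
  atom 9: C, bond orders sum to 4 (valence 4) → 0 H
  atom 10: Cl (halogen, monovalent) → 0 H
Total hydrogens: 3.

3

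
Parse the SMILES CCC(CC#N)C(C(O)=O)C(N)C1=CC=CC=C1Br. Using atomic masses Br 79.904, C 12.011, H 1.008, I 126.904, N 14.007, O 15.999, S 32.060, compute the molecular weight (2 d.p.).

325.21 g/mol

First, the molecular formula is C14H17BrN2O2 (counting implicit H from valence).
  Br: 1 × 79.904 = 79.904
  C: 14 × 12.011 = 168.154
  H: 17 × 1.008 = 17.136
  N: 2 × 14.007 = 28.014
  O: 2 × 15.999 = 31.998
Sum: 1×79.904 + 14×12.011 + 17×1.008 + 2×14.007 + 2×15.999 = 325.206 → 325.21 g/mol.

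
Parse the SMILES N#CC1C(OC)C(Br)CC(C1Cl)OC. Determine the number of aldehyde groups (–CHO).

Scan the SMILES for the aldehyde motif — none present.
Groups that are present: 2 ether, 1 nitrile.

0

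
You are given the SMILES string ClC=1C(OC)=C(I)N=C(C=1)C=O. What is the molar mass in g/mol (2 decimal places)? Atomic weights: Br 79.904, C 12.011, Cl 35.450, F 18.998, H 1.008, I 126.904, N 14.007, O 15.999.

297.48 g/mol

First, the molecular formula is C7H5ClINO2 (counting implicit H from valence).
  C: 7 × 12.011 = 84.077
  Cl: 1 × 35.450 = 35.450
  H: 5 × 1.008 = 5.040
  I: 1 × 126.904 = 126.904
  N: 1 × 14.007 = 14.007
  O: 2 × 15.999 = 31.998
Sum: 7×12.011 + 1×35.450 + 5×1.008 + 1×126.904 + 1×14.007 + 2×15.999 = 297.476 → 297.48 g/mol.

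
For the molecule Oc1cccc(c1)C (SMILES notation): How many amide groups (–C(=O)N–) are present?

Scan the SMILES for the amide motif — none present.
Groups that are present: 1 hydroxyl.

0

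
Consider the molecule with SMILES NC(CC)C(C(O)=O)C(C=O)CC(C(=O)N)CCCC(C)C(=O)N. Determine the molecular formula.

C16H29N3O5

Walk through each heavy atom and fill implicit hydrogens from standard valence (C 4, N 3, O 2, S 2, halogen 1):
  atom 1: N, bond orders sum to 1 (valence 3) → 2 H
  atom 2: C, bond orders sum to 3 (valence 4) → 1 H
  atom 3: C, bond orders sum to 2 (valence 4) → 2 H
  atom 4: C, bond orders sum to 1 (valence 4) → 3 H
  atom 5: C, bond orders sum to 3 (valence 4) → 1 H
  atom 6: C, bond orders sum to 4 (valence 4) → 0 H
  atom 7: O, bond orders sum to 1 (valence 2) → 1 H
  atom 8: O, bond orders sum to 2 (valence 2) → 0 H
  atom 9: C, bond orders sum to 3 (valence 4) → 1 H
  atom 10: C, bond orders sum to 3 (valence 4) → 1 H
  atom 11: O, bond orders sum to 2 (valence 2) → 0 H
  atom 12: C, bond orders sum to 2 (valence 4) → 2 H
  atom 13: C, bond orders sum to 3 (valence 4) → 1 H
  atom 14: C, bond orders sum to 4 (valence 4) → 0 H
  atom 15: O, bond orders sum to 2 (valence 2) → 0 H
  atom 16: N, bond orders sum to 1 (valence 3) → 2 H
  atom 17: C, bond orders sum to 2 (valence 4) → 2 H
  atom 18: C, bond orders sum to 2 (valence 4) → 2 H
  atom 19: C, bond orders sum to 2 (valence 4) → 2 H
  atom 20: C, bond orders sum to 3 (valence 4) → 1 H
  atom 21: C, bond orders sum to 1 (valence 4) → 3 H
  atom 22: C, bond orders sum to 4 (valence 4) → 0 H
  atom 23: O, bond orders sum to 2 (valence 2) → 0 H
  atom 24: N, bond orders sum to 1 (valence 3) → 2 H
Totals → C:16, H:29, N:3, O:5.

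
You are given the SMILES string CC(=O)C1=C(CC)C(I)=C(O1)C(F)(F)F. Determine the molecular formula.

Walk through each heavy atom and fill implicit hydrogens from standard valence (C 4, N 3, O 2, S 2, halogen 1):
  atom 1: C, bond orders sum to 1 (valence 4) → 3 H
  atom 2: C, bond orders sum to 4 (valence 4) → 0 H
  atom 3: O, bond orders sum to 2 (valence 2) → 0 H
  atom 4: C, bond orders sum to 4 (valence 4) → 0 H
  atom 5: C, bond orders sum to 4 (valence 4) → 0 H
  atom 6: C, bond orders sum to 2 (valence 4) → 2 H
  atom 7: C, bond orders sum to 1 (valence 4) → 3 H
  atom 8: C, bond orders sum to 4 (valence 4) → 0 H
  atom 9: I (halogen, monovalent) → 0 H
  atom 10: C, bond orders sum to 4 (valence 4) → 0 H
  atom 11: O, bond orders sum to 2 (valence 2) → 0 H
  atom 12: C, bond orders sum to 4 (valence 4) → 0 H
  atom 13: F (halogen, monovalent) → 0 H
  atom 14: F (halogen, monovalent) → 0 H
  atom 15: F (halogen, monovalent) → 0 H
Totals → C:9, H:8, F:3, I:1, O:2.

C9H8F3IO2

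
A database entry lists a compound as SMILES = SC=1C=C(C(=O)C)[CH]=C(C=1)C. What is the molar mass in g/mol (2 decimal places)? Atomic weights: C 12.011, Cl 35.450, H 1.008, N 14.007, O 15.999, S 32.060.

166.24 g/mol

First, the molecular formula is C9H10OS (counting implicit H from valence).
  C: 9 × 12.011 = 108.099
  H: 10 × 1.008 = 10.080
  O: 1 × 15.999 = 15.999
  S: 1 × 32.060 = 32.060
Sum: 9×12.011 + 10×1.008 + 1×15.999 + 1×32.060 = 166.238 → 166.24 g/mol.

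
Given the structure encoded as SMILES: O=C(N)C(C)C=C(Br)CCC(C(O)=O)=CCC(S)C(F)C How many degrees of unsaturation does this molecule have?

Molecular formula: C14H21BrFNO3S.
DoU = (2C + 2 + N − H − X) / 2, where X is the halogen count and O/S are ignored.
    = (2·14 + 2 + 1 − 21 − 2) / 2 = 8 / 2 = 4.

4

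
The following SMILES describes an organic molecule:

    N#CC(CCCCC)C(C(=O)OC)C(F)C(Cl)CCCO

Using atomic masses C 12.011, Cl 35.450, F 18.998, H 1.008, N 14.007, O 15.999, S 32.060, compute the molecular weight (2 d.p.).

First, the molecular formula is C15H25ClFNO3 (counting implicit H from valence).
  C: 15 × 12.011 = 180.165
  Cl: 1 × 35.450 = 35.450
  F: 1 × 18.998 = 18.998
  H: 25 × 1.008 = 25.200
  N: 1 × 14.007 = 14.007
  O: 3 × 15.999 = 47.997
Sum: 15×12.011 + 1×35.450 + 1×18.998 + 25×1.008 + 1×14.007 + 3×15.999 = 321.817 → 321.82 g/mol.

321.82 g/mol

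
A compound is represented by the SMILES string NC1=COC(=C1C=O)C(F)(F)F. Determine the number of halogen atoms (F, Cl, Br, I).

3

Halogen atoms appear at heavy-atom positions 10, 11, 12 (3×F).
Other groups present: 1 aldehyde, 1 primary amine.
Halogen count: 3.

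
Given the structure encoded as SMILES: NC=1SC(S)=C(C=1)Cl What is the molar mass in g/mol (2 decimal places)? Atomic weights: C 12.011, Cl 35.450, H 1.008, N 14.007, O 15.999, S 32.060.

First, the molecular formula is C4H4ClNS2 (counting implicit H from valence).
  C: 4 × 12.011 = 48.044
  Cl: 1 × 35.450 = 35.450
  H: 4 × 1.008 = 4.032
  N: 1 × 14.007 = 14.007
  S: 2 × 32.060 = 64.120
Sum: 4×12.011 + 1×35.450 + 4×1.008 + 1×14.007 + 2×32.060 = 165.653 → 165.65 g/mol.

165.65 g/mol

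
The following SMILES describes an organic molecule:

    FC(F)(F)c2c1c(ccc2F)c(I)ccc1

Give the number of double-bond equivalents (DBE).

Molecular formula: C11H5F4I.
DoU = (2C + 2 + N − H − X) / 2, where X is the halogen count and O/S are ignored.
    = (2·11 + 2 + 0 − 5 − 5) / 2 = 14 / 2 = 7.

7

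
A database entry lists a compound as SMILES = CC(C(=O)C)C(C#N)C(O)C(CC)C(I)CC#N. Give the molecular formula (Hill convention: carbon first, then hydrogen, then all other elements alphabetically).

Walk through each heavy atom and fill implicit hydrogens from standard valence (C 4, N 3, O 2, S 2, halogen 1):
  atom 1: C, bond orders sum to 1 (valence 4) → 3 H
  atom 2: C, bond orders sum to 3 (valence 4) → 1 H
  atom 3: C, bond orders sum to 4 (valence 4) → 0 H
  atom 4: O, bond orders sum to 2 (valence 2) → 0 H
  atom 5: C, bond orders sum to 1 (valence 4) → 3 H
  atom 6: C, bond orders sum to 3 (valence 4) → 1 H
  atom 7: C, bond orders sum to 4 (valence 4) → 0 H
  atom 8: N, bond orders sum to 3 (valence 3) → 0 H
  atom 9: C, bond orders sum to 3 (valence 4) → 1 H
  atom 10: O, bond orders sum to 1 (valence 2) → 1 H
  atom 11: C, bond orders sum to 3 (valence 4) → 1 H
  atom 12: C, bond orders sum to 2 (valence 4) → 2 H
  atom 13: C, bond orders sum to 1 (valence 4) → 3 H
  atom 14: C, bond orders sum to 3 (valence 4) → 1 H
  atom 15: I (halogen, monovalent) → 0 H
  atom 16: C, bond orders sum to 2 (valence 4) → 2 H
  atom 17: C, bond orders sum to 4 (valence 4) → 0 H
  atom 18: N, bond orders sum to 3 (valence 3) → 0 H
Totals → C:13, H:19, I:1, N:2, O:2.
In Hill order: C13H19IN2O2.

C13H19IN2O2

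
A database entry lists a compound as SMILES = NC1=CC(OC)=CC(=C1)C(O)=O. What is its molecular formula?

Walk through each heavy atom and fill implicit hydrogens from standard valence (C 4, N 3, O 2, S 2, halogen 1):
  atom 1: N, bond orders sum to 1 (valence 3) → 2 H
  atom 2: C, bond orders sum to 4 (valence 4) → 0 H
  atom 3: C, bond orders sum to 3 (valence 4) → 1 H
  atom 4: C, bond orders sum to 4 (valence 4) → 0 H
  atom 5: O, bond orders sum to 2 (valence 2) → 0 H
  atom 6: C, bond orders sum to 1 (valence 4) → 3 H
  atom 7: C, bond orders sum to 3 (valence 4) → 1 H
  atom 8: C, bond orders sum to 4 (valence 4) → 0 H
  atom 9: C, bond orders sum to 3 (valence 4) → 1 H
  atom 10: C, bond orders sum to 4 (valence 4) → 0 H
  atom 11: O, bond orders sum to 1 (valence 2) → 1 H
  atom 12: O, bond orders sum to 2 (valence 2) → 0 H
Totals → C:8, H:9, N:1, O:3.
In Hill order: C8H9NO3.

C8H9NO3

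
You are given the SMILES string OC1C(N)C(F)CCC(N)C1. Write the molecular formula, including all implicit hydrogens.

Walk through each heavy atom and fill implicit hydrogens from standard valence (C 4, N 3, O 2, S 2, halogen 1):
  atom 1: O, bond orders sum to 1 (valence 2) → 1 H
  atom 2: C, bond orders sum to 3 (valence 4) → 1 H
  atom 3: C, bond orders sum to 3 (valence 4) → 1 H
  atom 4: N, bond orders sum to 1 (valence 3) → 2 H
  atom 5: C, bond orders sum to 3 (valence 4) → 1 H
  atom 6: F (halogen, monovalent) → 0 H
  atom 7: C, bond orders sum to 2 (valence 4) → 2 H
  atom 8: C, bond orders sum to 2 (valence 4) → 2 H
  atom 9: C, bond orders sum to 3 (valence 4) → 1 H
  atom 10: N, bond orders sum to 1 (valence 3) → 2 H
  atom 11: C, bond orders sum to 2 (valence 4) → 2 H
Totals → C:7, H:15, F:1, N:2, O:1.

C7H15FN2O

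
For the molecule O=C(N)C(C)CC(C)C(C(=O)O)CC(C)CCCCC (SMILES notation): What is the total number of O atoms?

3

Scan the SMILES for O atoms (remember two-letter symbols like Cl and Br are single atoms).
Oxygen count: 3.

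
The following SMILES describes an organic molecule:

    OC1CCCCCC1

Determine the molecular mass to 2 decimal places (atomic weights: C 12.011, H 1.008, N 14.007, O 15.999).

114.19 g/mol

First, the molecular formula is C7H14O (counting implicit H from valence).
  C: 7 × 12.011 = 84.077
  H: 14 × 1.008 = 14.112
  O: 1 × 15.999 = 15.999
Sum: 7×12.011 + 14×1.008 + 1×15.999 = 114.188 → 114.19 g/mol.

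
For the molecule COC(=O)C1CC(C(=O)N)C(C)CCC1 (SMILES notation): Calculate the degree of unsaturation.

Degree of unsaturation = (number of rings) + (number of π bonds).
Ring closures in the SMILES: 1.
π bonds: 2 double bonds (each 1 DoU) → 2 DoU from unsaturation.
Total DoU = 1 + 2 = 3.

3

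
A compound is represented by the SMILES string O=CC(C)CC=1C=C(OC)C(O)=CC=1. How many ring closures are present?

In SMILES, each pair of matching ring-closure digits denotes one ring-closing bond; the number of such bonds equals the number of independent rings.
Ring-closure bonds here: 1.

1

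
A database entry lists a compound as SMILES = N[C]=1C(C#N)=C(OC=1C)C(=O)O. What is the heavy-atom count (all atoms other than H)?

Every atom symbol written in the SMILES (organic subset) is one heavy atom; implicit H are not written.
Heavy atoms by element → C:7, N:2, O:3.
Total: 12.

12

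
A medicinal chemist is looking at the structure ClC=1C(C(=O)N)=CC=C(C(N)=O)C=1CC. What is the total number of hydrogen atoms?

11

Walk through each heavy atom and fill implicit hydrogens from standard valence (C 4, N 3, O 2, S 2, halogen 1):
  atom 1: Cl (halogen, monovalent) → 0 H
  atom 2: C, bond orders sum to 4 (valence 4) → 0 H
  atom 3: C, bond orders sum to 4 (valence 4) → 0 H
  atom 4: C, bond orders sum to 4 (valence 4) → 0 H
  atom 5: O, bond orders sum to 2 (valence 2) → 0 H
  atom 6: N, bond orders sum to 1 (valence 3) → 2 H
  atom 7: C, bond orders sum to 3 (valence 4) → 1 H
  atom 8: C, bond orders sum to 3 (valence 4) → 1 H
  atom 9: C, bond orders sum to 4 (valence 4) → 0 H
  atom 10: C, bond orders sum to 4 (valence 4) → 0 H
  atom 11: N, bond orders sum to 1 (valence 3) → 2 H
  atom 12: O, bond orders sum to 2 (valence 2) → 0 H
  atom 13: C, bond orders sum to 4 (valence 4) → 0 H
  atom 14: C, bond orders sum to 2 (valence 4) → 2 H
  atom 15: C, bond orders sum to 1 (valence 4) → 3 H
Total hydrogens: 11.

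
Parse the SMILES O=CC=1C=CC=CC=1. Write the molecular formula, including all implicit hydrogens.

C7H6O

Walk through each heavy atom and fill implicit hydrogens from standard valence (C 4, N 3, O 2, S 2, halogen 1):
  atom 1: O, bond orders sum to 2 (valence 2) → 0 H
  atom 2: C, bond orders sum to 3 (valence 4) → 1 H
  atom 3: C, bond orders sum to 4 (valence 4) → 0 H
  atom 4: C, bond orders sum to 3 (valence 4) → 1 H
  atom 5: C, bond orders sum to 3 (valence 4) → 1 H
  atom 6: C, bond orders sum to 3 (valence 4) → 1 H
  atom 7: C, bond orders sum to 3 (valence 4) → 1 H
  atom 8: C, bond orders sum to 3 (valence 4) → 1 H
Totals → C:7, H:6, O:1.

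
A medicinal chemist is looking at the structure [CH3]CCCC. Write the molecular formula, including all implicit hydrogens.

C5H12

Walk through each heavy atom and fill implicit hydrogens from standard valence (C 4, N 3, O 2, S 2, halogen 1):
  atom 1: C with explicit H count 3
  atom 2: C, bond orders sum to 2 (valence 4) → 2 H
  atom 3: C, bond orders sum to 2 (valence 4) → 2 H
  atom 4: C, bond orders sum to 2 (valence 4) → 2 H
  atom 5: C, bond orders sum to 1 (valence 4) → 3 H
Totals → C:5, H:12.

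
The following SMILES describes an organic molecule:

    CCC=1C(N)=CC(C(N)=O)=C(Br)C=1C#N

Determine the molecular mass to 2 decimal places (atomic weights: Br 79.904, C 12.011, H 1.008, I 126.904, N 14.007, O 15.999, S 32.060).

268.11 g/mol

First, the molecular formula is C10H10BrN3O (counting implicit H from valence).
  Br: 1 × 79.904 = 79.904
  C: 10 × 12.011 = 120.110
  H: 10 × 1.008 = 10.080
  N: 3 × 14.007 = 42.021
  O: 1 × 15.999 = 15.999
Sum: 1×79.904 + 10×12.011 + 10×1.008 + 3×14.007 + 1×15.999 = 268.114 → 268.11 g/mol.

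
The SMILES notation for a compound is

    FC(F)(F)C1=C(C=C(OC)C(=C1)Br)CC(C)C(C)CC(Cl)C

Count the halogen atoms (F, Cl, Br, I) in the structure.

Halogen atoms appear at heavy-atom positions 1, 3, 4, 13, 21 (1×Br, 1×Cl, 3×F).
Other groups present: 1 ether.
Halogen count: 5.

5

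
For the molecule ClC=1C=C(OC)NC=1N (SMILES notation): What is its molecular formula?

C5H7ClN2O

Walk through each heavy atom and fill implicit hydrogens from standard valence (C 4, N 3, O 2, S 2, halogen 1):
  atom 1: Cl (halogen, monovalent) → 0 H
  atom 2: C, bond orders sum to 4 (valence 4) → 0 H
  atom 3: C, bond orders sum to 3 (valence 4) → 1 H
  atom 4: C, bond orders sum to 4 (valence 4) → 0 H
  atom 5: O, bond orders sum to 2 (valence 2) → 0 H
  atom 6: C, bond orders sum to 1 (valence 4) → 3 H
  atom 7: N, bond orders sum to 2 (valence 3) → 1 H
  atom 8: C, bond orders sum to 4 (valence 4) → 0 H
  atom 9: N, bond orders sum to 1 (valence 3) → 2 H
Totals → C:5, H:7, Cl:1, N:2, O:1.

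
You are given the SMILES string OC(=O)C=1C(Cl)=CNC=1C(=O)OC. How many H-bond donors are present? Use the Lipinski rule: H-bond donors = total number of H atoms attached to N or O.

2

Donors: find every N or O and count the H atoms it carries.
  atom 1 (O): bond orders sum to 1 → 1 H
  atom 3 (O): bond orders sum to 2 → 0 H
  atom 8 (N): bond orders sum to 2 → 1 H
  atom 11 (O): bond orders sum to 2 → 0 H
  atom 12 (O): bond orders sum to 2 → 0 H
Lipinski HBD = 2.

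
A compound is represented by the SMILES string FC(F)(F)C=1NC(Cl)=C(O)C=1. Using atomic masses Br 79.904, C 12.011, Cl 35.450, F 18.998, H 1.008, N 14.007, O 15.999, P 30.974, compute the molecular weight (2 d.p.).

First, the molecular formula is C5H3ClF3NO (counting implicit H from valence).
  C: 5 × 12.011 = 60.055
  Cl: 1 × 35.450 = 35.450
  F: 3 × 18.998 = 56.994
  H: 3 × 1.008 = 3.024
  N: 1 × 14.007 = 14.007
  O: 1 × 15.999 = 15.999
Sum: 5×12.011 + 1×35.450 + 3×18.998 + 3×1.008 + 1×14.007 + 1×15.999 = 185.529 → 185.53 g/mol.

185.53 g/mol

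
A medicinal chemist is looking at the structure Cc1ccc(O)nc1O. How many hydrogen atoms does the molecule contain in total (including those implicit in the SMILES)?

Walk through each heavy atom and fill implicit hydrogens from standard valence (C 4, N 3, O 2, S 2, halogen 1); for lowercase aromatic atoms, an aromatic c carries 1 H when it has two neighbours and 0 H with three, and aromatic n carries 0 H:
  atom 1: C, bond orders sum to 1 (valence 4) → 3 H
  atom 2: aromatic c, 3 neighbours → 0 H
  atom 3: aromatic c, 2 neighbours → 1 H
  atom 4: aromatic c, 2 neighbours → 1 H
  atom 5: aromatic c, 3 neighbours → 0 H
  atom 6: O, bond orders sum to 1 (valence 2) → 1 H
  atom 7: aromatic n, 2 neighbours → 0 H
  atom 8: aromatic c, 3 neighbours → 0 H
  atom 9: O, bond orders sum to 1 (valence 2) → 1 H
Total hydrogens: 7.

7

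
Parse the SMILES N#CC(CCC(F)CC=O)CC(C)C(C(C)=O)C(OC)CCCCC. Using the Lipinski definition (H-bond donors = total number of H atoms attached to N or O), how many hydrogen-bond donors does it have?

0

Donors: find every N or O and count the H atoms it carries.
  atom 1 (N): bond orders sum to 3 → 0 H
  atom 10 (O): bond orders sum to 2 → 0 H
  atom 17 (O): bond orders sum to 2 → 0 H
  atom 19 (O): bond orders sum to 2 → 0 H
Lipinski HBD = 0.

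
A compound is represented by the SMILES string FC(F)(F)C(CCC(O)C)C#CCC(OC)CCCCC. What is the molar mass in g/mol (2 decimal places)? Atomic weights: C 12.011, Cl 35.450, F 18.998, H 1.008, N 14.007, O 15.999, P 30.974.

308.38 g/mol

First, the molecular formula is C16H27F3O2 (counting implicit H from valence).
  C: 16 × 12.011 = 192.176
  F: 3 × 18.998 = 56.994
  H: 27 × 1.008 = 27.216
  O: 2 × 15.999 = 31.998
Sum: 16×12.011 + 3×18.998 + 27×1.008 + 2×15.999 = 308.384 → 308.38 g/mol.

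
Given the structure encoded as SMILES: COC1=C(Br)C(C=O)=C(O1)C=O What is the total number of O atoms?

Scan the SMILES for O atoms (remember two-letter symbols like Cl and Br are single atoms).
Oxygen count: 4.

4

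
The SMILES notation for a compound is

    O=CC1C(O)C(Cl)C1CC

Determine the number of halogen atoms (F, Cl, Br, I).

Halogen atoms appear at heavy-atom position 7 (1×Cl).
Other groups present: 1 aldehyde, 1 hydroxyl.
Halogen count: 1.

1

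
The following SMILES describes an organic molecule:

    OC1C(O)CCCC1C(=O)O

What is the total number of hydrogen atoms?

12

Walk through each heavy atom and fill implicit hydrogens from standard valence (C 4, N 3, O 2, S 2, halogen 1):
  atom 1: O, bond orders sum to 1 (valence 2) → 1 H
  atom 2: C, bond orders sum to 3 (valence 4) → 1 H
  atom 3: C, bond orders sum to 3 (valence 4) → 1 H
  atom 4: O, bond orders sum to 1 (valence 2) → 1 H
  atom 5: C, bond orders sum to 2 (valence 4) → 2 H
  atom 6: C, bond orders sum to 2 (valence 4) → 2 H
  atom 7: C, bond orders sum to 2 (valence 4) → 2 H
  atom 8: C, bond orders sum to 3 (valence 4) → 1 H
  atom 9: C, bond orders sum to 4 (valence 4) → 0 H
  atom 10: O, bond orders sum to 2 (valence 2) → 0 H
  atom 11: O, bond orders sum to 1 (valence 2) → 1 H
Total hydrogens: 12.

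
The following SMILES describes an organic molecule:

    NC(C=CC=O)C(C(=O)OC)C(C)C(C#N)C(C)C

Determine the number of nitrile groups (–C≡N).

1

The nitrile motif appears at heavy-atom position 15 in the SMILES.
Other groups present: 1 aldehyde, 1 alkene, 1 ester, 1 primary amine.
Nitrile count: 1.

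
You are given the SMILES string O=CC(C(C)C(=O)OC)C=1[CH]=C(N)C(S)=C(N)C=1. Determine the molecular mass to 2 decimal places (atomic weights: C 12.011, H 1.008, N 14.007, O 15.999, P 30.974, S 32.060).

268.33 g/mol

First, the molecular formula is C12H16N2O3S (counting implicit H from valence).
  C: 12 × 12.011 = 144.132
  H: 16 × 1.008 = 16.128
  N: 2 × 14.007 = 28.014
  O: 3 × 15.999 = 47.997
  S: 1 × 32.060 = 32.060
Sum: 12×12.011 + 16×1.008 + 2×14.007 + 3×15.999 + 1×32.060 = 268.331 → 268.33 g/mol.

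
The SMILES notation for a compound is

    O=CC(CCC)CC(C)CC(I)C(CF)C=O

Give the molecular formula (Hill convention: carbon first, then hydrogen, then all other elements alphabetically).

C13H22FIO2

Walk through each heavy atom and fill implicit hydrogens from standard valence (C 4, N 3, O 2, S 2, halogen 1):
  atom 1: O, bond orders sum to 2 (valence 2) → 0 H
  atom 2: C, bond orders sum to 3 (valence 4) → 1 H
  atom 3: C, bond orders sum to 3 (valence 4) → 1 H
  atom 4: C, bond orders sum to 2 (valence 4) → 2 H
  atom 5: C, bond orders sum to 2 (valence 4) → 2 H
  atom 6: C, bond orders sum to 1 (valence 4) → 3 H
  atom 7: C, bond orders sum to 2 (valence 4) → 2 H
  atom 8: C, bond orders sum to 3 (valence 4) → 1 H
  atom 9: C, bond orders sum to 1 (valence 4) → 3 H
  atom 10: C, bond orders sum to 2 (valence 4) → 2 H
  atom 11: C, bond orders sum to 3 (valence 4) → 1 H
  atom 12: I (halogen, monovalent) → 0 H
  atom 13: C, bond orders sum to 3 (valence 4) → 1 H
  atom 14: C, bond orders sum to 2 (valence 4) → 2 H
  atom 15: F (halogen, monovalent) → 0 H
  atom 16: C, bond orders sum to 3 (valence 4) → 1 H
  atom 17: O, bond orders sum to 2 (valence 2) → 0 H
Totals → C:13, H:22, F:1, I:1, O:2.
In Hill order: C13H22FIO2.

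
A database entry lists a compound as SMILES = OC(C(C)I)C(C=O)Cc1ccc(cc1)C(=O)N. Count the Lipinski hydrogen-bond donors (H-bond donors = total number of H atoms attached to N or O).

3

Donors: find every N or O and count the H atoms it carries.
  atom 1 (O): bond orders sum to 1 → 1 H
  atom 8 (O): bond orders sum to 2 → 0 H
  atom 17 (O): bond orders sum to 2 → 0 H
  atom 18 (N): bond orders sum to 1 → 2 H
Lipinski HBD = 3.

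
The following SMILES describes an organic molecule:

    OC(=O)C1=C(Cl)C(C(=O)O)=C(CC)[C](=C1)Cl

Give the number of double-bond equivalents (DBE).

6

Degree of unsaturation = (number of rings) + (number of π bonds).
Ring closures in the SMILES: 1.
π bonds: 5 double bonds (each 1 DoU) → 5 DoU from unsaturation.
Total DoU = 1 + 5 = 6.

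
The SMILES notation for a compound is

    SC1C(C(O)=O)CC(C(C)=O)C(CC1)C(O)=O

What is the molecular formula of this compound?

C11H16O5S

Walk through each heavy atom and fill implicit hydrogens from standard valence (C 4, N 3, O 2, S 2, halogen 1):
  atom 1: S, bond orders sum to 1 (valence 2) → 1 H
  atom 2: C, bond orders sum to 3 (valence 4) → 1 H
  atom 3: C, bond orders sum to 3 (valence 4) → 1 H
  atom 4: C, bond orders sum to 4 (valence 4) → 0 H
  atom 5: O, bond orders sum to 1 (valence 2) → 1 H
  atom 6: O, bond orders sum to 2 (valence 2) → 0 H
  atom 7: C, bond orders sum to 2 (valence 4) → 2 H
  atom 8: C, bond orders sum to 3 (valence 4) → 1 H
  atom 9: C, bond orders sum to 4 (valence 4) → 0 H
  atom 10: C, bond orders sum to 1 (valence 4) → 3 H
  atom 11: O, bond orders sum to 2 (valence 2) → 0 H
  atom 12: C, bond orders sum to 3 (valence 4) → 1 H
  atom 13: C, bond orders sum to 2 (valence 4) → 2 H
  atom 14: C, bond orders sum to 2 (valence 4) → 2 H
  atom 15: C, bond orders sum to 4 (valence 4) → 0 H
  atom 16: O, bond orders sum to 1 (valence 2) → 1 H
  atom 17: O, bond orders sum to 2 (valence 2) → 0 H
Totals → C:11, H:16, O:5, S:1.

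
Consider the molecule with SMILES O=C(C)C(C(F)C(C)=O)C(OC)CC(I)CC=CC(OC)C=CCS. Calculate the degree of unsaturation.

Molecular formula: C18H28FIO4S.
DoU = (2C + 2 + N − H − X) / 2, where X is the halogen count and O/S are ignored.
    = (2·18 + 2 + 0 − 28 − 2) / 2 = 8 / 2 = 4.

4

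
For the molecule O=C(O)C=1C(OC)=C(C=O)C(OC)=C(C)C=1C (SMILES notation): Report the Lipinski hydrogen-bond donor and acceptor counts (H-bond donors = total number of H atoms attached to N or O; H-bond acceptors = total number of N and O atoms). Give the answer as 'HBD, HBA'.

1, 5

Donors: find every N or O and count the H atoms it carries.
  atom 1 (O): bond orders sum to 2 → 0 H
  atom 3 (O): bond orders sum to 1 → 1 H
  atom 6 (O): bond orders sum to 2 → 0 H
  atom 10 (O): bond orders sum to 2 → 0 H
  atom 12 (O): bond orders sum to 2 → 0 H
Lipinski HBD = 1.
Acceptors: N atoms = 0, O atoms = 5 → HBA = 5.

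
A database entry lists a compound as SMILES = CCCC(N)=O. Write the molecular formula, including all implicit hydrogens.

C4H9NO

Walk through each heavy atom and fill implicit hydrogens from standard valence (C 4, N 3, O 2, S 2, halogen 1):
  atom 1: C, bond orders sum to 1 (valence 4) → 3 H
  atom 2: C, bond orders sum to 2 (valence 4) → 2 H
  atom 3: C, bond orders sum to 2 (valence 4) → 2 H
  atom 4: C, bond orders sum to 4 (valence 4) → 0 H
  atom 5: N, bond orders sum to 1 (valence 3) → 2 H
  atom 6: O, bond orders sum to 2 (valence 2) → 0 H
Totals → C:4, H:9, N:1, O:1.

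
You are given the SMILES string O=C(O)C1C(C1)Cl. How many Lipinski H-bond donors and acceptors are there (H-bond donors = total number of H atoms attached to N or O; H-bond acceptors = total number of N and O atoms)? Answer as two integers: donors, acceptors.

1, 2

Donors: find every N or O and count the H atoms it carries.
  atom 1 (O): bond orders sum to 2 → 0 H
  atom 3 (O): bond orders sum to 1 → 1 H
Lipinski HBD = 1.
Acceptors: N atoms = 0, O atoms = 2 → HBA = 2.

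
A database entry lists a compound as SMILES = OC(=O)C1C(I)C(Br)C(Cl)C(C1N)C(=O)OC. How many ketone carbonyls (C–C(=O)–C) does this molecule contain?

0

Scan the SMILES for the ketone motif — none present.
Groups that are present: 1 carboxylic acid, 1 ester, 1 primary amine.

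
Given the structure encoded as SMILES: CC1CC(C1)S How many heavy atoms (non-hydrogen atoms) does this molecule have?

Every atom symbol written in the SMILES (organic subset) is one heavy atom; implicit H are not written.
Heavy atoms by element → C:5, S:1.
Total: 6.

6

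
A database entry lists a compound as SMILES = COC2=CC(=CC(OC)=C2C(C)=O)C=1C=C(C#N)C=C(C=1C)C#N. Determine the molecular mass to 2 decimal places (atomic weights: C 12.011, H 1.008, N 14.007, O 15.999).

320.35 g/mol

First, the molecular formula is C19H16N2O3 (counting implicit H from valence).
  C: 19 × 12.011 = 228.209
  H: 16 × 1.008 = 16.128
  N: 2 × 14.007 = 28.014
  O: 3 × 15.999 = 47.997
Sum: 19×12.011 + 16×1.008 + 2×14.007 + 3×15.999 = 320.348 → 320.35 g/mol.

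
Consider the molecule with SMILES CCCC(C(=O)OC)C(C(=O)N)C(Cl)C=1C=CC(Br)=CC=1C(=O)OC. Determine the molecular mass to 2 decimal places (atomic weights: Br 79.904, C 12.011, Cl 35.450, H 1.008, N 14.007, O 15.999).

434.71 g/mol

First, the molecular formula is C17H21BrClNO5 (counting implicit H from valence).
  Br: 1 × 79.904 = 79.904
  C: 17 × 12.011 = 204.187
  Cl: 1 × 35.450 = 35.450
  H: 21 × 1.008 = 21.168
  N: 1 × 14.007 = 14.007
  O: 5 × 15.999 = 79.995
Sum: 1×79.904 + 17×12.011 + 1×35.450 + 21×1.008 + 1×14.007 + 5×15.999 = 434.711 → 434.71 g/mol.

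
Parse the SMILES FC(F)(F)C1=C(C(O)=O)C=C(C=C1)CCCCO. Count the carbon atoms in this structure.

Count every carbon token in the SMILES (each C, including those in ring-closure positions and inside branches).
Carbon count: 12.

12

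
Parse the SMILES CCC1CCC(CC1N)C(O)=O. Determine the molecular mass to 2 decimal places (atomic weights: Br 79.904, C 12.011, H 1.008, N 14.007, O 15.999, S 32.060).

171.24 g/mol

First, the molecular formula is C9H17NO2 (counting implicit H from valence).
  C: 9 × 12.011 = 108.099
  H: 17 × 1.008 = 17.136
  N: 1 × 14.007 = 14.007
  O: 2 × 15.999 = 31.998
Sum: 9×12.011 + 17×1.008 + 1×14.007 + 2×15.999 = 171.240 → 171.24 g/mol.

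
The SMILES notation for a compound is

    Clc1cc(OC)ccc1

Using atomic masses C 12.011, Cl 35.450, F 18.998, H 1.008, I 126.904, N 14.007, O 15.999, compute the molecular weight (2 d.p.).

First, the molecular formula is C7H7ClO (counting implicit H from valence).
  C: 7 × 12.011 = 84.077
  Cl: 1 × 35.450 = 35.450
  H: 7 × 1.008 = 7.056
  O: 1 × 15.999 = 15.999
Sum: 7×12.011 + 1×35.450 + 7×1.008 + 1×15.999 = 142.582 → 142.58 g/mol.

142.58 g/mol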